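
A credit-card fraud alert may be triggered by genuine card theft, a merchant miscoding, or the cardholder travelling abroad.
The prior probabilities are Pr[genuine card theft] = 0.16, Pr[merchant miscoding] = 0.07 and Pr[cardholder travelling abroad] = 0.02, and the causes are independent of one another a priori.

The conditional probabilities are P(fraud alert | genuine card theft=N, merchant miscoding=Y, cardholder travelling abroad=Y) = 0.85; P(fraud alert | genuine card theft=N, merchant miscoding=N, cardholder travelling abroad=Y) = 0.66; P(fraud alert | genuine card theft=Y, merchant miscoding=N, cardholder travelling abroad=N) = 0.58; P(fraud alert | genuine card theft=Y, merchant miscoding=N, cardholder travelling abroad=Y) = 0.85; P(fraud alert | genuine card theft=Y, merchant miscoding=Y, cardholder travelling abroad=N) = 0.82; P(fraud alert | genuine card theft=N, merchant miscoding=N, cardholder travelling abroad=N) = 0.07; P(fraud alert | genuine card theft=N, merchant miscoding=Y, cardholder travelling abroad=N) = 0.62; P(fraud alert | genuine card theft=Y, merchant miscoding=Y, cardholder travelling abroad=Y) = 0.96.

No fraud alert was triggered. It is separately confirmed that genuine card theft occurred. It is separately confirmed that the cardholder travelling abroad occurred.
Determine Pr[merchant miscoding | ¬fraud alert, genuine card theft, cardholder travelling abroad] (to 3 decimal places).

Pr[merchant miscoding | ¬fraud alert, genuine card theft, cardholder travelling abroad] ≈ 0.020

Weight on merchant miscoding=true, given the evidence: 0.04·0.07 = 0.002800
Normalizer over all consistent configurations: 0.15·0.93 + 0.04·0.07 = 0.142300
P(merchant miscoding | ¬fraud alert, genuine card theft, cardholder travelling abroad) = 0.002800/0.142300 ≈ 0.020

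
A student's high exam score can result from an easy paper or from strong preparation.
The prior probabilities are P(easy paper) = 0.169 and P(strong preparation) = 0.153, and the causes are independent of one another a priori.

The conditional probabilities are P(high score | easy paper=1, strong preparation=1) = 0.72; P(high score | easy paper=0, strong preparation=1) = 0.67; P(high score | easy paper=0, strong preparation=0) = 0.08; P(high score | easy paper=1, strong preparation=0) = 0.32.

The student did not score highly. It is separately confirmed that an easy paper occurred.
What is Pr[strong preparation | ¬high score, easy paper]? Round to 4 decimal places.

Pr[strong preparation | ¬high score, easy paper] ≈ 0.0692

By total probability over both values of strong preparation:
  P(¬high score | easy paper) = 0.68·0.847 + 0.28·0.153
        = 0.575960 + 0.042840 = 0.618800
Configurations with strong preparation contribute 0.042840, so
  P(strong preparation | ¬high score, easy paper) = 0.042840 / 0.618800 ≈ 0.0692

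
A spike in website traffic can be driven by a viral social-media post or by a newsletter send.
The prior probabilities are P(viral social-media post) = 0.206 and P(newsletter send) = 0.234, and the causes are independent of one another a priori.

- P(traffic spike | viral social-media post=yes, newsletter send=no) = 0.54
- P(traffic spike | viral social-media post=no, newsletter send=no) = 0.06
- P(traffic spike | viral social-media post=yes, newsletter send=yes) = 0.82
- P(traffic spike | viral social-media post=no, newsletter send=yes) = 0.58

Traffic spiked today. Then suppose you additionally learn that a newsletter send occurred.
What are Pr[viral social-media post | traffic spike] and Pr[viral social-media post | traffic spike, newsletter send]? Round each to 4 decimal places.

Pr[viral social-media post | traffic spike] ≈ 0.4637; Pr[viral social-media post | traffic spike, newsletter send] ≈ 0.2684

P(traffic spike) = 0.06×0.794×0.766 + 0.58×0.794×0.234 + 0.54×0.206×0.766 + 0.82×0.206×0.234 = 0.036492 + 0.107762 + 0.085210 + 0.039527 = 0.268991
Of this, 0.124737 comes from 0.085210 + 0.039527 (the viral social-media post=true cases).
P(viral social-media post | traffic spike) = 0.124737 / 0.268991 ≈ 0.4637

Now also conditioning on newsletter send=true:
By total probability over both values of viral social-media post:
  P(traffic spike | newsletter send) = 0.58·0.794 + 0.82·0.206
        = 0.460520 + 0.168920 = 0.629440
The terms with viral social-media post present sum to 0.168920, so
  P(viral social-media post | traffic spike, newsletter send) = 0.168920 / 0.629440 ≈ 0.2684
This is intercausal reasoning (explaining away): once newsletter send accounts for the traffic spike, viral social-media post becomes less likely.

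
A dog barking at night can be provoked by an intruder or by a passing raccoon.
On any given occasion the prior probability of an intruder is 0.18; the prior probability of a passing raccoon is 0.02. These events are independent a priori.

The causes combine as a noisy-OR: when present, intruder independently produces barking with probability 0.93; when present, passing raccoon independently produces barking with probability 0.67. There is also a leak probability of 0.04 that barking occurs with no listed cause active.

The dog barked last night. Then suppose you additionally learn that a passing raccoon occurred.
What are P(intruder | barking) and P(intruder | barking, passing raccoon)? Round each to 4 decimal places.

Under noisy-OR, P(barking | causes) = 1 − (1−0.04)·∏(1−qᵢ) over the active causes.
P(barking) = 0.04×0.82×0.98 + 0.6832×0.82×0.02 + 0.9328×0.18×0.98 + 0.977824×0.18×0.02 = 0.032144 + 0.011204 + 0.164546 + 0.003520 = 0.211414
Restricting to configurations with intruder present: 0.164546 + 0.003520 = 0.168066.
Hence the posterior is 0.168066/0.211414 ≈ 0.7950.

Now condition on the additional information:
For the numerator, keep only intruder=true terms: 0.977824*0.18 = 0.176008
The normalizing constant is 0.6832*0.82 + 0.977824*0.18 = 0.736232
Posterior = 0.176008 / 0.736232 ≈ 0.2391

P(intruder | barking) ≈ 0.7950; P(intruder | barking, passing raccoon) ≈ 0.2391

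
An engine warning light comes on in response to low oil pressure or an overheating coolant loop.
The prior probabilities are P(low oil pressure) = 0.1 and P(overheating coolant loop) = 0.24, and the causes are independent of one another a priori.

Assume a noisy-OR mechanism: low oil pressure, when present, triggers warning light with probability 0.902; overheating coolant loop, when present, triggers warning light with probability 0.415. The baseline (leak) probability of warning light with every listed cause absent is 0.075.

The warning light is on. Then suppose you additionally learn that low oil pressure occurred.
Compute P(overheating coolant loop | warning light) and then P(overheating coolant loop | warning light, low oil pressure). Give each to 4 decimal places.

Under noisy-OR, P(warning light | causes) = 1 − (1−0.075)·∏(1−qᵢ) over the active causes.
Sum P(warning light|·) weighted by the priors over the 4 (low oil pressure, overheating coolant loop) configurations:
  P(warning light) = 0.075×0.9×0.76 + 0.458875×0.9×0.24 + 0.90935×0.1×0.76 + 0.94697×0.1×0.24
        = 0.051300 + 0.099117 + 0.069111 + 0.022727 = 0.242255
Keeping only the overheating coolant loop-present terms gives 0.121844, so
  P(overheating coolant loop | warning light) = 0.121844 / 0.242255 ≈ 0.5030

Now also conditioning on low oil pressure=true:
By total probability over both values of overheating coolant loop:
  P(warning light | low oil pressure) = 0.90935·0.76 + 0.94697·0.24
        = 0.691106 + 0.227273 = 0.918379
Configurations with overheating coolant loop contribute 0.227273, so
  P(overheating coolant loop | warning light, low oil pressure) = 0.227273 / 0.918379 ≈ 0.2475
The drop from 0.5030 to 0.2475 is the explaining-away (discounting) effect.

P(overheating coolant loop | warning light) ≈ 0.5030; P(overheating coolant loop | warning light, low oil pressure) ≈ 0.2475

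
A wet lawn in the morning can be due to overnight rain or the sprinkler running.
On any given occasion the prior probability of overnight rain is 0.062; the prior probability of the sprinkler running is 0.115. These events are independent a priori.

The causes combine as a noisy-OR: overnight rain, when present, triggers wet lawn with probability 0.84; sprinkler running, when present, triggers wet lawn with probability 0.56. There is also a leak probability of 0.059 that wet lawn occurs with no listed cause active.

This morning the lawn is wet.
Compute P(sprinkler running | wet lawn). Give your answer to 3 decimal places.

Under noisy-OR, P(wet lawn | causes) = 1 − (1−0.059)·∏(1−qᵢ) over the active causes.
Numerator (weight on configurations with sprinkler running): 0.063208 + 0.006658 = 0.069866
Denominator P(wet lawn): 0.059*0.938*0.885 + 0.58596*0.938*0.115 + 0.84944*0.062*0.885 + 0.933754*0.062*0.115 = 0.165453
P(sprinkler running | wet lawn) = 0.069866/0.165453 ≈ 0.422

P(sprinkler running | wet lawn) ≈ 0.422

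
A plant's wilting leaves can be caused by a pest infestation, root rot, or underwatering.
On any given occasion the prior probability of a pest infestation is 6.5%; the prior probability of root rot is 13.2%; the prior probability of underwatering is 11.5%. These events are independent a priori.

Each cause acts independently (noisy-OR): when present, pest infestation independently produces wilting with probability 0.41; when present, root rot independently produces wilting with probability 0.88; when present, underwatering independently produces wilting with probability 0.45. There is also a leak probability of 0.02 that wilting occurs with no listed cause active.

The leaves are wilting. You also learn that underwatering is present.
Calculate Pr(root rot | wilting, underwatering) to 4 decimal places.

Pr(root rot | wilting, underwatering) ≈ 0.2306

Under noisy-OR, P(wilting | causes) = 1 − (1−0.02)·∏(1−qᵢ) over the active causes.
Weight on root rot=true, given the evidence: 0.115437 + 0.008253 = 0.123690
Normalizer over all consistent configurations: 0.461×0.935×0.868 + 0.93532×0.935×0.132 + 0.68199×0.065×0.868 + 0.961839×0.065×0.132 = 0.536306
P(root rot | wilting, underwatering) = 0.123690/0.536306 ≈ 0.2306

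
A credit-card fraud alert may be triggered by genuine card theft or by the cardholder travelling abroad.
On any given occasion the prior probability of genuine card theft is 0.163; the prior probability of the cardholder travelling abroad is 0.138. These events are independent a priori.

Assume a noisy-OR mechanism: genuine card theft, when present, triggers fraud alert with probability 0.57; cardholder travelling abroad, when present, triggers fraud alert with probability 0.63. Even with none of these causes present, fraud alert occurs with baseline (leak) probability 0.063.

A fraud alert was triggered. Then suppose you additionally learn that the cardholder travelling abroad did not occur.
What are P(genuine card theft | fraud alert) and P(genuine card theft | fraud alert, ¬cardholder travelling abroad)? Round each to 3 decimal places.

Under noisy-OR, P(fraud alert | causes) = 1 − (1−0.063)·∏(1−qᵢ) over the active causes.
For the numerator, keep only genuine card theft=true terms: 0.083895 + 0.019141 = 0.103036
Normalizer over all consistent configurations: 0.063×0.837×0.862 + 0.65331×0.837×0.138 + 0.59709×0.163×0.862 + 0.850923×0.163×0.138 = 0.223951
P(genuine card theft | fraud alert) = 0.103036/0.223951 ≈ 0.460

With the extra evidence:
Numerator (weight on configurations with genuine card theft): 0.59709×0.163 = 0.097326
Normalizer over all consistent configurations: 0.063×0.837 + 0.59709×0.163 = 0.150057
P(genuine card theft | fraud alert, ¬cardholder travelling abroad) = 0.097326/0.150057 ≈ 0.649
Ruling out cardholder travelling abroad raises the posterior on genuine card theft — the flip side of explaining away.

P(genuine card theft | fraud alert) ≈ 0.460; P(genuine card theft | fraud alert, ¬cardholder travelling abroad) ≈ 0.649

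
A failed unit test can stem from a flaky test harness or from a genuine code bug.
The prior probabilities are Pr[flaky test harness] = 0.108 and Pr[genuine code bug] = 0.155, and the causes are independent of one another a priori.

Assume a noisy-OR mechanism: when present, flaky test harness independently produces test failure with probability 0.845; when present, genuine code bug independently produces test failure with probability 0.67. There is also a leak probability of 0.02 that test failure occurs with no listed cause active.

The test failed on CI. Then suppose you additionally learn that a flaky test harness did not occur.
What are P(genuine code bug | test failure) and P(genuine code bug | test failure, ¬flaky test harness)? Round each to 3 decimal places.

P(genuine code bug | test failure) ≈ 0.542; P(genuine code bug | test failure, ¬flaky test harness) ≈ 0.861

Under noisy-OR, P(test failure | causes) = 1 − (1−0.02)·∏(1−qᵢ) over the active causes.
Weight on genuine code bug=true, given the evidence: 0.093547 + 0.015901 = 0.109448
Normalizer over all consistent configurations: 0.02×0.892×0.845 + 0.6766×0.892×0.155 + 0.8481×0.108×0.845 + 0.949873×0.108×0.155 = 0.201921
P(genuine code bug | test failure) = 0.109448/0.201921 ≈ 0.542

Now also conditioning on flaky test harness≠true:
For the numerator, keep only genuine code bug=true terms: 0.6766*0.155 = 0.104873
Normalizer over all consistent configurations: 0.02*0.845 + 0.6766*0.155 = 0.121773
P(genuine code bug | test failure, ¬flaky test harness) = 0.104873/0.121773 ≈ 0.861
Ruling out flaky test harness raises the posterior on genuine code bug — the flip side of explaining away.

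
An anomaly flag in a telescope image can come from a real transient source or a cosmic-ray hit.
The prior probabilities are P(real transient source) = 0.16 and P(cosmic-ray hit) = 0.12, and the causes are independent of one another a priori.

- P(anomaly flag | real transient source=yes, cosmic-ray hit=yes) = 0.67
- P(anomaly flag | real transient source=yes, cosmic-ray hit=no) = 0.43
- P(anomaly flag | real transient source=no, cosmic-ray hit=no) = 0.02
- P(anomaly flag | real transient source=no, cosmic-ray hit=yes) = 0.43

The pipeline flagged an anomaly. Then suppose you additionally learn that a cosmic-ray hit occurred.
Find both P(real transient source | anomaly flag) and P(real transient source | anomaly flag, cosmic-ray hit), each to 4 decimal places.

P(anomaly flag) = 0.02*0.84*0.88 + 0.43*0.84*0.12 + 0.43*0.16*0.88 + 0.67*0.16*0.12 = 0.014784 + 0.043344 + 0.060544 + 0.012864 = 0.131536
Of this, 0.073408 comes from 0.060544 + 0.012864 (the real transient source=true cases).
So P(real transient source | anomaly flag) = 0.073408/0.131536 ≈ 0.5581.

With the extra evidence:
By total probability over both values of real transient source:
  P(anomaly flag | cosmic-ray hit) = 0.43*0.84 + 0.67*0.16
        = 0.361200 + 0.107200 = 0.468400
Configurations with real transient source contribute 0.107200, so
  P(real transient source | anomaly flag, cosmic-ray hit) = 0.107200 / 0.468400 ≈ 0.2289
The drop from 0.5581 to 0.2289 is the explaining-away (discounting) effect.

P(real transient source | anomaly flag) ≈ 0.5581; P(real transient source | anomaly flag, cosmic-ray hit) ≈ 0.2289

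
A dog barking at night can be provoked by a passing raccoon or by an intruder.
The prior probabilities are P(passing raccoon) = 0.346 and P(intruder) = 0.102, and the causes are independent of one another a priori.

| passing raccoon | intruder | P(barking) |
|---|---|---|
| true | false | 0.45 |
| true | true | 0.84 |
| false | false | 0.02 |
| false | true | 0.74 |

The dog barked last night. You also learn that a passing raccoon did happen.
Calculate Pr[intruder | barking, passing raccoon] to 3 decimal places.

Pr[intruder | barking, passing raccoon] ≈ 0.175

P(barking | passing raccoon) = 0.45×0.898 + 0.84×0.102 = 0.404100 + 0.085680 = 0.489780
Restricting to configurations with intruder present: 0.84×0.102 = 0.085680.
So P(intruder | barking, passing raccoon) = 0.085680/0.489780 ≈ 0.175.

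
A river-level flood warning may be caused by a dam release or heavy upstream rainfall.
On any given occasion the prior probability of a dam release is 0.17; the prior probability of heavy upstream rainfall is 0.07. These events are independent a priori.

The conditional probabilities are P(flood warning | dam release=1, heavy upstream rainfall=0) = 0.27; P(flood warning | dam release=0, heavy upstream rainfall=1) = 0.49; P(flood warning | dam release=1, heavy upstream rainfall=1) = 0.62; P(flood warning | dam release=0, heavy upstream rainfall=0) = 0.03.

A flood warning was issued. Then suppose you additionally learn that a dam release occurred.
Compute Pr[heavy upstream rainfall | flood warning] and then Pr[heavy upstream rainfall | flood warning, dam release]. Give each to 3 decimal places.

Sum P(flood warning|·) weighted by the priors over the 4 (dam release, heavy upstream rainfall) configurations:
  P(flood warning) = 0.03*0.83*0.93 + 0.49*0.83*0.07 + 0.27*0.17*0.93 + 0.62*0.17*0.07
        = 0.023157 + 0.028469 + 0.042687 + 0.007378 = 0.101691
The terms with heavy upstream rainfall present sum to 0.035847, so
  P(heavy upstream rainfall | flood warning) = 0.035847 / 0.101691 ≈ 0.353

With the extra evidence:
Sum P(flood warning|·) weighted by the priors over both values of heavy upstream rainfall:
  P(flood warning | dam release) = 0.27*0.93 + 0.62*0.07
        = 0.251100 + 0.043400 = 0.294500
Keeping only the heavy upstream rainfall-present terms gives 0.043400, so
  P(heavy upstream rainfall | flood warning, dam release) = 0.043400 / 0.294500 ≈ 0.147

Pr[heavy upstream rainfall | flood warning] ≈ 0.353; Pr[heavy upstream rainfall | flood warning, dam release] ≈ 0.147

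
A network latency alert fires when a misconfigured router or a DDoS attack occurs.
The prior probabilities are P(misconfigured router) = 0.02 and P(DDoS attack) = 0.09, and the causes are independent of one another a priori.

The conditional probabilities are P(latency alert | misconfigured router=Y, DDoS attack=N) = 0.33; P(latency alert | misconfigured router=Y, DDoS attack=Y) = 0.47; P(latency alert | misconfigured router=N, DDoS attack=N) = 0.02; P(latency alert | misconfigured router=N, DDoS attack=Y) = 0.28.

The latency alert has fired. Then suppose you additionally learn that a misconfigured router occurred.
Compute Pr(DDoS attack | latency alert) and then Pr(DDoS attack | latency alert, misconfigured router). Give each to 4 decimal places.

Pr(DDoS attack | latency alert) ≈ 0.5172; Pr(DDoS attack | latency alert, misconfigured router) ≈ 0.1235

P(latency alert) = 0.02*0.98*0.91 + 0.28*0.98*0.09 + 0.33*0.02*0.91 + 0.47*0.02*0.09 = 0.017836 + 0.024696 + 0.006006 + 0.000846 = 0.049384
Restricting to configurations with DDoS attack present: 0.024696 + 0.000846 = 0.025542.
So P(DDoS attack | latency alert) = 0.025542/0.049384 ≈ 0.5172.

Now also conditioning on misconfigured router=true:
P(latency alert | misconfigured router) = 0.33×0.91 + 0.47×0.09 = 0.300300 + 0.042300 = 0.342600
The DDoS attack-present share is 0.47×0.09 = 0.042300.
So P(DDoS attack | latency alert, misconfigured router) = 0.042300/0.342600 ≈ 0.1235.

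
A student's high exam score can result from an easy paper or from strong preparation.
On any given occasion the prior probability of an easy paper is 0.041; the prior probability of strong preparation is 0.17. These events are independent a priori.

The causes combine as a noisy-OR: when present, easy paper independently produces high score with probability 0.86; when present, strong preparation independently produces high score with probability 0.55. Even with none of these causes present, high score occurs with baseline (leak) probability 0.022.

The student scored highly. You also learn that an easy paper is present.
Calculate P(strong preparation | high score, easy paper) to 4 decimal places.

P(strong preparation | high score, easy paper) ≈ 0.1821

Under noisy-OR, P(high score | causes) = 1 − (1−0.022)·∏(1−qᵢ) over the active causes.
Sum P(high score|·) weighted by the priors over both values of strong preparation:
  P(high score | easy paper) = 0.86308*0.83 + 0.938386*0.17
        = 0.716356 + 0.159526 = 0.875882
Configurations with strong preparation contribute 0.159526, so
  P(strong preparation | high score, easy paper) = 0.159526 / 0.875882 ≈ 0.1821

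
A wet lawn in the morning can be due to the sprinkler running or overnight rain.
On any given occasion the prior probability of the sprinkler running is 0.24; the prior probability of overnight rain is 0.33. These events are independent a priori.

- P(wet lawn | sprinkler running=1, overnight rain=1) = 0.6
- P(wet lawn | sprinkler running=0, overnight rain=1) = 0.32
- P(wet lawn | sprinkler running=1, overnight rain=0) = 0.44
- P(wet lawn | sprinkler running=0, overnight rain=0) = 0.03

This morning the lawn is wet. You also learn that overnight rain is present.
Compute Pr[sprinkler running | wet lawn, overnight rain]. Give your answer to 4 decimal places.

By total probability over both values of sprinkler running:
  P(wet lawn | overnight rain) = 0.32*0.76 + 0.6*0.24
        = 0.243200 + 0.144000 = 0.387200
The terms with sprinkler running present sum to 0.144000, so
  P(sprinkler running | wet lawn, overnight rain) = 0.144000 / 0.387200 ≈ 0.3719

Pr[sprinkler running | wet lawn, overnight rain] ≈ 0.3719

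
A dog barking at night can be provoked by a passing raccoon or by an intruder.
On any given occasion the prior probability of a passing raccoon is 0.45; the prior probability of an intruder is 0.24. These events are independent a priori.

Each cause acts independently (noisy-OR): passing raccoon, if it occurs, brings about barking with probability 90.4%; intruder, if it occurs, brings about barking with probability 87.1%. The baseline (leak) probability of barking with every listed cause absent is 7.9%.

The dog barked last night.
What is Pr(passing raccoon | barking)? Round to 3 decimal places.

Pr(passing raccoon | barking) ≈ 0.737

Under noisy-OR, P(barking | causes) = 1 − (1−0.079)·∏(1−qᵢ) over the active causes.
Weight on passing raccoon=true, given the evidence: 0.311762 + 0.106768 = 0.418530
Denominator P(barking): 0.079·0.55·0.76 + 0.881191·0.55·0.24 + 0.911584·0.45·0.76 + 0.988594·0.45·0.24 = 0.567869
Posterior = 0.418530 / 0.567869 ≈ 0.737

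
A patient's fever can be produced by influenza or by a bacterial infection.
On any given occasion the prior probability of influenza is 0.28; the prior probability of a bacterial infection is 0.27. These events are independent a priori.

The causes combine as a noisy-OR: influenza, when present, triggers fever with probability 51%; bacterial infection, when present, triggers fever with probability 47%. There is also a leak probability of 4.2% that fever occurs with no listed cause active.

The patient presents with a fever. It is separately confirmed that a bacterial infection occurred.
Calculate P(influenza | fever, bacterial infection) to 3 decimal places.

Under noisy-OR, P(fever | causes) = 1 − (1−0.042)·∏(1−qᵢ) over the active causes.
Numerator (weight on configurations with influenza): 0.751207×0.28 = 0.210338
Denominator P(fever | bacterial infection): 0.49226×0.72 + 0.751207×0.28 = 0.564765
Posterior = 0.210338 / 0.564765 ≈ 0.372

P(influenza | fever, bacterial infection) ≈ 0.372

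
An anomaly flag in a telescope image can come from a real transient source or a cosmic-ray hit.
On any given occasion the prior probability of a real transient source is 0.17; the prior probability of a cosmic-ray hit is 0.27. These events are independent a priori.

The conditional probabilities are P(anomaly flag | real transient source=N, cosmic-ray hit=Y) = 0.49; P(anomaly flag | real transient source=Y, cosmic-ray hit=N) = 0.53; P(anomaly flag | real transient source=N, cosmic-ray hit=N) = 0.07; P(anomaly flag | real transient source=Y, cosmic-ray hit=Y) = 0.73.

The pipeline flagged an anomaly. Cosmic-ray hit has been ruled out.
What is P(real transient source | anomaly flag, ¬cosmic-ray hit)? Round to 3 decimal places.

Enumerate both values of real transient source and weight by the priors:
  P(anomaly flag | ¬cosmic-ray hit) = 0.07×0.83 + 0.53×0.17
        = 0.058100 + 0.090100 = 0.148200
The terms with real transient source present sum to 0.090100, so
  P(real transient source | anomaly flag, ¬cosmic-ray hit) = 0.090100 / 0.148200 ≈ 0.608

P(real transient source | anomaly flag, ¬cosmic-ray hit) ≈ 0.608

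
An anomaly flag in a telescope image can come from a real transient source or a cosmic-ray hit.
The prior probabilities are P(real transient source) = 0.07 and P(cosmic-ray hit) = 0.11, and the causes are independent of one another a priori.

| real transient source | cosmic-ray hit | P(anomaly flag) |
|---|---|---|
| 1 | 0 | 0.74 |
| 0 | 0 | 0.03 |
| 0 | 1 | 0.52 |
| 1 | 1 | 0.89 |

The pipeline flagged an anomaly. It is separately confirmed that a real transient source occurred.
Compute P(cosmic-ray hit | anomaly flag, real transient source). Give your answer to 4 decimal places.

By total probability over both values of cosmic-ray hit:
  P(anomaly flag | real transient source) = 0.74*0.89 + 0.89*0.11
        = 0.658600 + 0.097900 = 0.756500
Keeping only the cosmic-ray hit-present terms gives 0.097900, so
  P(cosmic-ray hit | anomaly flag, real transient source) = 0.097900 / 0.756500 ≈ 0.1294

P(cosmic-ray hit | anomaly flag, real transient source) ≈ 0.1294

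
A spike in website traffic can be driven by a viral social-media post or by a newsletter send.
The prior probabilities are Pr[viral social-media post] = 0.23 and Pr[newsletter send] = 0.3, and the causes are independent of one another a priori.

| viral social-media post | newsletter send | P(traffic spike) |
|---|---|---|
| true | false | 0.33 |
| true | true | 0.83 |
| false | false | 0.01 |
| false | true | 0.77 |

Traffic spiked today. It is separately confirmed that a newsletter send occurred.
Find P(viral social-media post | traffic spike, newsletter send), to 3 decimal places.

P(traffic spike | newsletter send) = 0.77·0.77 + 0.83·0.23 = 0.592900 + 0.190900 = 0.783800
Of this, 0.190900 comes from 0.83·0.23 (the viral social-media post=true cases).
So P(viral social-media post | traffic spike, newsletter send) = 0.190900/0.783800 ≈ 0.244.

P(viral social-media post | traffic spike, newsletter send) ≈ 0.244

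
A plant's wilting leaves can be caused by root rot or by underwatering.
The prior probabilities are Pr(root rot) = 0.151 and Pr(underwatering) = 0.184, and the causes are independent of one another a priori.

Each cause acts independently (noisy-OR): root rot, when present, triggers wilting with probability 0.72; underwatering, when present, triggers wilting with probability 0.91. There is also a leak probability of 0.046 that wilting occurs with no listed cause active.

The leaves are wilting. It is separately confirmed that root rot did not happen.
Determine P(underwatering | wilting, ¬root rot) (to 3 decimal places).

Under noisy-OR, P(wilting | causes) = 1 − (1−0.046)·∏(1−qᵢ) over the active causes.
Sum P(wilting|·) weighted by the priors over both values of underwatering:
  P(wilting | ¬root rot) = 0.046*0.816 + 0.91414*0.184
        = 0.037536 + 0.168202 = 0.205738
The terms with underwatering present sum to 0.168202, so
  P(underwatering | wilting, ¬root rot) = 0.168202 / 0.205738 ≈ 0.818

P(underwatering | wilting, ¬root rot) ≈ 0.818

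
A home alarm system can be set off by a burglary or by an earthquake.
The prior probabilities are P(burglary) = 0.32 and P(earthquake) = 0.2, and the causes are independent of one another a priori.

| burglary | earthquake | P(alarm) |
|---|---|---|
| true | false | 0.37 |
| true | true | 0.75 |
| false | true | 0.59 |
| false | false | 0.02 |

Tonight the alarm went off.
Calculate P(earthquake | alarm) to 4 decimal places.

Numerator (weight on configurations with earthquake): 0.080240 + 0.048000 = 0.128240
The normalizing constant is 0.02*0.68*0.8 + 0.59*0.68*0.2 + 0.37*0.32*0.8 + 0.75*0.32*0.2 = 0.233840
Posterior = 0.128240 / 0.233840 ≈ 0.5484

P(earthquake | alarm) ≈ 0.5484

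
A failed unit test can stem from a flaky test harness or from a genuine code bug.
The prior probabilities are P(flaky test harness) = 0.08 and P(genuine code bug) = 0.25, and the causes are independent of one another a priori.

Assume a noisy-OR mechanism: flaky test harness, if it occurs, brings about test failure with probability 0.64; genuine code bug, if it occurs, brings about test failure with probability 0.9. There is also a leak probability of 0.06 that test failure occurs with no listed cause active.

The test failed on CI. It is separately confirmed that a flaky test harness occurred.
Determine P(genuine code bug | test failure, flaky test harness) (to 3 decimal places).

P(genuine code bug | test failure, flaky test harness) ≈ 0.327

Under noisy-OR, P(test failure | causes) = 1 − (1−0.06)·∏(1−qᵢ) over the active causes.
P(test failure | flaky test harness) = 0.6616·0.75 + 0.96616·0.25 = 0.496200 + 0.241540 = 0.737740
The genuine code bug-present share is 0.96616·0.25 = 0.241540.
Hence the posterior is 0.241540/0.737740 ≈ 0.327.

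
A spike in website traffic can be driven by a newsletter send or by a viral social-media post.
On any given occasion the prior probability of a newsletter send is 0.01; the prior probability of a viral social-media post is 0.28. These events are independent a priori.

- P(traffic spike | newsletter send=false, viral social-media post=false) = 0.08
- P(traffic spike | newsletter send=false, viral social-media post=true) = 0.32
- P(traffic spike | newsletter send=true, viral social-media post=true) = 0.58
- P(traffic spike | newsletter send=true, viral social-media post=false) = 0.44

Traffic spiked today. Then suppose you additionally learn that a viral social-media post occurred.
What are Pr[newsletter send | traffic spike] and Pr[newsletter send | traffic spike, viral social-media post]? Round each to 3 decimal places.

Pr[newsletter send | traffic spike] ≈ 0.032; Pr[newsletter send | traffic spike, viral social-media post] ≈ 0.018

For the numerator, keep only newsletter send=true terms: 0.003168 + 0.001624 = 0.004792
The normalizing constant is 0.08×0.99×0.72 + 0.32×0.99×0.28 + 0.44×0.01×0.72 + 0.58×0.01×0.28 = 0.150520
P(newsletter send | traffic spike) = 0.004792/0.150520 ≈ 0.032

Now also conditioning on viral social-media post=true:
Sum P(traffic spike|·) weighted by the priors over both values of newsletter send:
  P(traffic spike | viral social-media post) = 0.32×0.99 + 0.58×0.01
        = 0.316800 + 0.005800 = 0.322600
The terms with newsletter send present sum to 0.005800, so
  P(newsletter send | traffic spike, viral social-media post) = 0.005800 / 0.322600 ≈ 0.018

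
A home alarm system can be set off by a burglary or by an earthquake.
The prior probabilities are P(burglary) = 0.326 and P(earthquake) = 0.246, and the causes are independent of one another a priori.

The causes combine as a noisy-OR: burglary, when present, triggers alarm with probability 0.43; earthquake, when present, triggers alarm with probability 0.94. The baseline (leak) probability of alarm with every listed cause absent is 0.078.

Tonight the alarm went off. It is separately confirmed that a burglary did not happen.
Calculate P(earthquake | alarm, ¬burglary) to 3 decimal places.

P(earthquake | alarm, ¬burglary) ≈ 0.798

Under noisy-OR, P(alarm | causes) = 1 − (1−0.078)·∏(1−qᵢ) over the active causes.
For the numerator, keep only earthquake=true terms: 0.94468·0.246 = 0.232391
Denominator P(alarm | ¬burglary): 0.078·0.754 + 0.94468·0.246 = 0.291203
P(earthquake | alarm, ¬burglary) = 0.232391/0.291203 ≈ 0.798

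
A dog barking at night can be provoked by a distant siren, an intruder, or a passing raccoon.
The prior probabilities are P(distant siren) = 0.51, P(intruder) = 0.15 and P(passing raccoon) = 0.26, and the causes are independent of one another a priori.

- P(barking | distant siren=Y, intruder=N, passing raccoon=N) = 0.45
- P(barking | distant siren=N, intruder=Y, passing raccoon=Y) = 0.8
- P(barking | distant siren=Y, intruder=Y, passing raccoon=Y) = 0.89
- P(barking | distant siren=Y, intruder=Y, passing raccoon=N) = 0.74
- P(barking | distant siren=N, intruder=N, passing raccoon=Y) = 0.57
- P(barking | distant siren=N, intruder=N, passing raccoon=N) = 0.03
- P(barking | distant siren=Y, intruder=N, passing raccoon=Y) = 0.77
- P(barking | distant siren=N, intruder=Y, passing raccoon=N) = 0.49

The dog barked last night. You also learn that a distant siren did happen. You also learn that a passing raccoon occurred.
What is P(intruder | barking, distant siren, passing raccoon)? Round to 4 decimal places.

P(intruder | barking, distant siren, passing raccoon) ≈ 0.1694

Numerator (weight on configurations with intruder): 0.89·0.15 = 0.133500
Normalizer over all consistent configurations: 0.77·0.85 + 0.89·0.15 = 0.788000
Posterior = 0.133500 / 0.788000 ≈ 0.1694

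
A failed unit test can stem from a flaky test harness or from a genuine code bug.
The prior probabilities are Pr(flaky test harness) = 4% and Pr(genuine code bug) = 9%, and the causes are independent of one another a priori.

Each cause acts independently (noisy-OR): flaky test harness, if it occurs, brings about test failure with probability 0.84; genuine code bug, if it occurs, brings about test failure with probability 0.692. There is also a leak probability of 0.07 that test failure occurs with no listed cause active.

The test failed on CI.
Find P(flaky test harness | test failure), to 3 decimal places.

P(flaky test harness | test failure) ≈ 0.219

Under noisy-OR, P(test failure | causes) = 1 − (1−0.07)·∏(1−qᵢ) over the active causes.
P(test failure) = 0.07*0.96*0.91 + 0.71356*0.96*0.09 + 0.8512*0.04*0.91 + 0.95417*0.04*0.09 = 0.061152 + 0.061652 + 0.030984 + 0.003435 = 0.157223
Restricting to configurations with flaky test harness present: 0.030984 + 0.003435 = 0.034419.
P(flaky test harness | test failure) = 0.034419 / 0.157223 ≈ 0.219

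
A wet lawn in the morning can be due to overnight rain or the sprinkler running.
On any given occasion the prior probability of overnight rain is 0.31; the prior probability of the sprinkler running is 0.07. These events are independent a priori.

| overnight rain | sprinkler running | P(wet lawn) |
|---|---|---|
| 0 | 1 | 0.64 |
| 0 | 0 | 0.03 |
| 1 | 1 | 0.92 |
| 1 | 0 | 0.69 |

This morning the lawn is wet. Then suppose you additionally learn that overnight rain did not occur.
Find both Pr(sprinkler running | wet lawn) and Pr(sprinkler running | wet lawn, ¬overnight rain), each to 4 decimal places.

P(wet lawn) = 0.03·0.69·0.93 + 0.64·0.69·0.07 + 0.69·0.31·0.93 + 0.92·0.31·0.07 = 0.019251 + 0.030912 + 0.198927 + 0.019964 = 0.269054
Restricting to configurations with sprinkler running present: 0.030912 + 0.019964 = 0.050876.
Hence the posterior is 0.050876/0.269054 ≈ 0.1891.

Now condition on the additional information:
Weight on sprinkler running=true, given the evidence: 0.64·0.07 = 0.044800
The normalizing constant is 0.03·0.93 + 0.64·0.07 = 0.072700
Posterior = 0.044800 / 0.072700 ≈ 0.6162
Ruling out overnight rain raises the posterior on sprinkler running — the flip side of explaining away.

Pr(sprinkler running | wet lawn) ≈ 0.1891; Pr(sprinkler running | wet lawn, ¬overnight rain) ≈ 0.6162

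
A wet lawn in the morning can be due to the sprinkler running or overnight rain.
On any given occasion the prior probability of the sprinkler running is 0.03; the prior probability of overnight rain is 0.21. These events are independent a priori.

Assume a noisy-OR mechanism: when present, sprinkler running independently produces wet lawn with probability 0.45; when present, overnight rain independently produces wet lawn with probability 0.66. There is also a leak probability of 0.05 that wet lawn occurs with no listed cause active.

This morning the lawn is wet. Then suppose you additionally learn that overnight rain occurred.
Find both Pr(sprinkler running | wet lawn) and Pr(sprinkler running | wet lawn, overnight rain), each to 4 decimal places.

Pr(sprinkler running | wet lawn) ≈ 0.0856; Pr(sprinkler running | wet lawn, overnight rain) ≈ 0.0362

Under noisy-OR, P(wet lawn | causes) = 1 − (1−0.05)·∏(1−qᵢ) over the active causes.
P(wet lawn) = 0.05*0.97*0.79 + 0.677*0.97*0.21 + 0.4775*0.03*0.79 + 0.82235*0.03*0.21 = 0.038315 + 0.137905 + 0.011317 + 0.005181 = 0.192718
Restricting to configurations with sprinkler running present: 0.011317 + 0.005181 = 0.016498.
So P(sprinkler running | wet lawn) = 0.016498/0.192718 ≈ 0.0856.

With the extra evidence:
For the numerator, keep only sprinkler running=true terms: 0.82235*0.03 = 0.024671
Normalizer over all consistent configurations: 0.677*0.97 + 0.82235*0.03 = 0.681361
P(sprinkler running | wet lawn, overnight rain) = 0.024671/0.681361 ≈ 0.0362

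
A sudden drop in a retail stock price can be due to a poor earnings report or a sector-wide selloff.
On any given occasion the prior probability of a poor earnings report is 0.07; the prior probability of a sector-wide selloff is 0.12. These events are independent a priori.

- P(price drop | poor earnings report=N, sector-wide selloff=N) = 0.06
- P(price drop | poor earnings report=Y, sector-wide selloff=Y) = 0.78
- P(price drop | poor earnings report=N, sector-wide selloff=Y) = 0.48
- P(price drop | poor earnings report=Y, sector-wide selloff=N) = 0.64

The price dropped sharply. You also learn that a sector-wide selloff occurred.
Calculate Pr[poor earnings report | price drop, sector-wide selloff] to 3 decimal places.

Pr[poor earnings report | price drop, sector-wide selloff] ≈ 0.109

P(price drop | sector-wide selloff) = 0.48*0.93 + 0.78*0.07 = 0.446400 + 0.054600 = 0.501000
Restricting to configurations with poor earnings report present: 0.78*0.07 = 0.054600.
Hence the posterior is 0.054600/0.501000 ≈ 0.109.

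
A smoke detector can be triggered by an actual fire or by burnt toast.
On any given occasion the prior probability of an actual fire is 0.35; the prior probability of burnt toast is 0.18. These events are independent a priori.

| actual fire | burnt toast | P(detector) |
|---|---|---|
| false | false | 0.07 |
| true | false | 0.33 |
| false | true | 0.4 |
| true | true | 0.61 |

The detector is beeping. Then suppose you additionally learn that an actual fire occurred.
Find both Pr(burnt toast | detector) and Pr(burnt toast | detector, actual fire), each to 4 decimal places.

Sum P(detector|·) weighted by the priors over the 4 (actual fire, burnt toast) configurations:
  P(detector) = 0.07·0.65·0.82 + 0.4·0.65·0.18 + 0.33·0.35·0.82 + 0.61·0.35·0.18
        = 0.037310 + 0.046800 + 0.094710 + 0.038430 = 0.217250
Keeping only the burnt toast-present terms gives 0.085230, so
  P(burnt toast | detector) = 0.085230 / 0.217250 ≈ 0.3923

With the extra evidence:
P(detector | actual fire) = 0.33×0.82 + 0.61×0.18 = 0.270600 + 0.109800 = 0.380400
The burnt toast-present share is 0.61×0.18 = 0.109800.
P(burnt toast | detector, actual fire) = 0.109800 / 0.380400 ≈ 0.2886

Pr(burnt toast | detector) ≈ 0.3923; Pr(burnt toast | detector, actual fire) ≈ 0.2886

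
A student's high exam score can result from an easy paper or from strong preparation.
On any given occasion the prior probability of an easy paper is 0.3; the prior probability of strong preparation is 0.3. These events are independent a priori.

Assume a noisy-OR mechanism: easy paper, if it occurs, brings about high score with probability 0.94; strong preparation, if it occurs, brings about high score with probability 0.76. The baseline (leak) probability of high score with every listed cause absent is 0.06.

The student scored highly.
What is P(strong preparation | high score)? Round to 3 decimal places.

P(strong preparation | high score) ≈ 0.525

Under noisy-OR, P(high score | causes) = 1 − (1−0.06)·∏(1−qᵢ) over the active causes.
P(high score) = 0.06×0.7×0.7 + 0.7744×0.7×0.3 + 0.9436×0.3×0.7 + 0.986464×0.3×0.3 = 0.029400 + 0.162624 + 0.198156 + 0.088782 = 0.478962
Of this, 0.251406 comes from 0.162624 + 0.088782 (the strong preparation=true cases).
Hence the posterior is 0.251406/0.478962 ≈ 0.525.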